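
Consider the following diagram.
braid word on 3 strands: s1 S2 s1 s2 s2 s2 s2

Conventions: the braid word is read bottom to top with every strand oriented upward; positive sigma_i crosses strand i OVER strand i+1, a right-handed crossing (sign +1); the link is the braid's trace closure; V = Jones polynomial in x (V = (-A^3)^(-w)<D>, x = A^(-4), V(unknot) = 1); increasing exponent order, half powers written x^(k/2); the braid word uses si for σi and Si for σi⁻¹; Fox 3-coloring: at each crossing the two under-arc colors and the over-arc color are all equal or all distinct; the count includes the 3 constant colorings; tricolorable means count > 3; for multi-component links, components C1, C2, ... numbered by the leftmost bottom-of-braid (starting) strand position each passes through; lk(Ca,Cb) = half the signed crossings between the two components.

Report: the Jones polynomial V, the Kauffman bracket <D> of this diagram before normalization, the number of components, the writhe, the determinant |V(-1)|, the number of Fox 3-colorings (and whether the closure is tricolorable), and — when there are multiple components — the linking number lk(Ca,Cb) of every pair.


V = -x^(3/2) + x^(5/2) - 2x^(7/2) + 2x^(9/2) - 2x^(11/2) + x^(13/2) - x^(15/2)
<D> = A^-15 - A^-11 + 2A^-7 - 2A^-3 + 2A - A^5 + A^9 (w = +5)
2 components over 7 crossings, w = +5
lk(C1,C2): +3
3 Fox colorings among 3^7, |V(-1)| = 10: not tricolorable
why: w = +5 (over 7 crossings) is diagram-only; (-A^3)^(-5) removes it from V


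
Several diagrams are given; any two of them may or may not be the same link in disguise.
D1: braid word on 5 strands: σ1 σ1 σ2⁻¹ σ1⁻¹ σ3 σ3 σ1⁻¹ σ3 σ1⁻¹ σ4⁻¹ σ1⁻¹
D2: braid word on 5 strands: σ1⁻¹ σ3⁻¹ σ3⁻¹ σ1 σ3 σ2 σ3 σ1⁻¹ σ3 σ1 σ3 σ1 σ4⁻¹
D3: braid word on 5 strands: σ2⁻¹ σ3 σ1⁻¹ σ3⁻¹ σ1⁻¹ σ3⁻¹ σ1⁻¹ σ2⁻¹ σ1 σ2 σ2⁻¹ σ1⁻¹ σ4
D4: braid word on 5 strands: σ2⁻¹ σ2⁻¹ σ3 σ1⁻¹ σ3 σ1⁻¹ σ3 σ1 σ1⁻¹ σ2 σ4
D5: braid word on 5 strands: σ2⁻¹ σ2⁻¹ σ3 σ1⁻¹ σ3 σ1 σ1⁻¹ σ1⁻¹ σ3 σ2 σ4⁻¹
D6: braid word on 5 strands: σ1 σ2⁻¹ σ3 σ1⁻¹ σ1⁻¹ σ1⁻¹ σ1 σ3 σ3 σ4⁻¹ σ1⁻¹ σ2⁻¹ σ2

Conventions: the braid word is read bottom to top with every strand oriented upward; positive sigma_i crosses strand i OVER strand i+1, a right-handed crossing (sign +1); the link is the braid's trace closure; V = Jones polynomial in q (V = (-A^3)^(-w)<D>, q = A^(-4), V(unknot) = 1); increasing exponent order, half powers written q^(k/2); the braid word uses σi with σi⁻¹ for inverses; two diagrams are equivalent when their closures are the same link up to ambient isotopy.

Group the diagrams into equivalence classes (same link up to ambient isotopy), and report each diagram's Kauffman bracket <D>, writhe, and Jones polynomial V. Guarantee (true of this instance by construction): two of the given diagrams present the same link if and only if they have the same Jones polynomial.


grouping into links: {D1, D4, D5, D6} | {D2} | {D3}
V(D1) = -q^(-3/2) - 2q^(1/2) + q^(3/2) - q^(5/2) + q^(7/2)  (w -1, c 11, <D> = -A^-17 + A^-13 - A^-9 + 2A^-5 + A^3)
D2 (bracket A^-1 + A^7; 13 crossings at w = +3): V = -q^(1/2) - q^(5/2)
V(D3) = q^(-13/2) - q^(-11/2) + q^(-9/2) - 2q^(-7/2) - q^(-3/2)  (w -5, c 13, <D> = A^-9 + 2A^-1 - A^3 + A^7 - A^11)
D4 (bracket -A^-11 + A^-7 - A^-3 + 2A + A^9; 11 crossings at w = +1): V = -q^(-3/2) - 2q^(1/2) + q^(3/2) - q^(5/2) + q^(7/2)
D5 (bracket -A^-17 + A^-13 - A^-9 + 2A^-5 + A^3; 11 crossings at w = -1): V = -q^(-3/2) - 2q^(1/2) + q^(3/2) - q^(5/2) + q^(7/2)
V(D6) = -q^(-3/2) - 2q^(1/2) + q^(3/2) - q^(5/2) + q^(7/2)  [13 crossings, <D> = -A^-17 + A^-13 - A^-9 + 2A^-5 + A^3, w = -1]
why: comparing 6 Jones polynomials yields 3 groups


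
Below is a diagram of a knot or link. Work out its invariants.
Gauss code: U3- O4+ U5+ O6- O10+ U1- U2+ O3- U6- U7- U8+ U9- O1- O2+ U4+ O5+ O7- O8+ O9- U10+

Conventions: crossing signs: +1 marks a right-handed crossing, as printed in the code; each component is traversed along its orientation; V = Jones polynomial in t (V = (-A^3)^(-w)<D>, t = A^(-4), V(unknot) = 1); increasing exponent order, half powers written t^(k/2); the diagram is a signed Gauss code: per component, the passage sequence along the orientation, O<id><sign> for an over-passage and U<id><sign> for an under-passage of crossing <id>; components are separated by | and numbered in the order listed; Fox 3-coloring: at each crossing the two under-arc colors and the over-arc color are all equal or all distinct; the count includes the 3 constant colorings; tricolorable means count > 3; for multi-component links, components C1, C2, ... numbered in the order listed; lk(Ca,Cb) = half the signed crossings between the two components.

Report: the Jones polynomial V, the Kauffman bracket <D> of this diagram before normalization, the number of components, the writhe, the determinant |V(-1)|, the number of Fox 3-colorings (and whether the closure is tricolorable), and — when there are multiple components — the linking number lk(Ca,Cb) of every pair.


V(t) = 1
bracket: 1, w = 0
1 component, writhe 0, over 10 crossings
det 1, colorings 3 of 3^10 — not tricolorable
observation: w = 0 shifts under R1 moves; the (-A^3)^(0) factor cancels that in V


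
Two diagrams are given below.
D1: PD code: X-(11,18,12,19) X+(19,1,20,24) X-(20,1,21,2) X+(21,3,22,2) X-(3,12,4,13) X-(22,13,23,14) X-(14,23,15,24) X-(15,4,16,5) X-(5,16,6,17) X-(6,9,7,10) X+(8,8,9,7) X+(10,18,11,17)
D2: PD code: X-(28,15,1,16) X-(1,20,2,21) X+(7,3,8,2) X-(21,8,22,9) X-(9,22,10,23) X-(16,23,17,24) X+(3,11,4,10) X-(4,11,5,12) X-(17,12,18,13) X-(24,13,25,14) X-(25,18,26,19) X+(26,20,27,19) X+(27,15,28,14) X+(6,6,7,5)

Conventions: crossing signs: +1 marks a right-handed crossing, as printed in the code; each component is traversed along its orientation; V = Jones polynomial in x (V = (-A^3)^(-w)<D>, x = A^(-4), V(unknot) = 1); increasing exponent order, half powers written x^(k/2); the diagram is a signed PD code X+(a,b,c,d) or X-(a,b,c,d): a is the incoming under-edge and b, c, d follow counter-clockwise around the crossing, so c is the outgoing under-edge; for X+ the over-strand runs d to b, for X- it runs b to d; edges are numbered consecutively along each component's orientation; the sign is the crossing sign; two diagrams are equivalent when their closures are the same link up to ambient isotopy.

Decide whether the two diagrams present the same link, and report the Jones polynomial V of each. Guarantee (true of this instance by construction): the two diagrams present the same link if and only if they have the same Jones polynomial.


equivalent: no
D1 (bracket A^-8 - A^-4 + 2 - A^4 + A^8 - A^12; 12 crossings at w = -4): V = -x^-6 + x^-5 - x^-4 + 2x^-3 - x^-2 + x^-1
V(D2) = -x^-7 + x^-6 - x^-5 + x^-4 + x^-2  [14 crossings, <D> = A^-4 + A^4 - A^8 + A^12 - A^16, w = -4]
observation: V(x) takes 2 values over 2 diagrams, fixing the grouping


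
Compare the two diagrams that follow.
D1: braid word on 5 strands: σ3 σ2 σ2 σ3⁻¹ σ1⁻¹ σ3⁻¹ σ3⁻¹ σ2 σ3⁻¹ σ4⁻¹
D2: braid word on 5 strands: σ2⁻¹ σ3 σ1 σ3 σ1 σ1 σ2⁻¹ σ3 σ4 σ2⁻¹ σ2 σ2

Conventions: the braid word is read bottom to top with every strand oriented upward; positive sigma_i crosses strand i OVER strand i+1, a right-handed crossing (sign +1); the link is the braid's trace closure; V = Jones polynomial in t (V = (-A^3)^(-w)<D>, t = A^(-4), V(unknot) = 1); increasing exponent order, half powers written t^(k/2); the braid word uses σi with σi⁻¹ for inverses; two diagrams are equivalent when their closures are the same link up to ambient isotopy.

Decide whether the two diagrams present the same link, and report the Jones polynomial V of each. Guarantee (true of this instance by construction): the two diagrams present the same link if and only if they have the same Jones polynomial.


same link: no
V(D1) = -t^-3 + t^-2 - t^-1 + 3 - t + t^2 - t^3  [10 crossings, <D> = -A^-18 + A^-14 - A^-10 + 3A^-6 - A^-2 + A^2 - A^6, w = -2]
D2 (bracket A^-14 - 2A^-10 + A^-6 - 2A^-2 + 2A^2 + A^10; 12 crossings at w = +6): V = t^2 + 2t^4 - 2t^5 + t^6 - 2t^7 + t^8
note: 2 values of V(t) split the 2 diagrams


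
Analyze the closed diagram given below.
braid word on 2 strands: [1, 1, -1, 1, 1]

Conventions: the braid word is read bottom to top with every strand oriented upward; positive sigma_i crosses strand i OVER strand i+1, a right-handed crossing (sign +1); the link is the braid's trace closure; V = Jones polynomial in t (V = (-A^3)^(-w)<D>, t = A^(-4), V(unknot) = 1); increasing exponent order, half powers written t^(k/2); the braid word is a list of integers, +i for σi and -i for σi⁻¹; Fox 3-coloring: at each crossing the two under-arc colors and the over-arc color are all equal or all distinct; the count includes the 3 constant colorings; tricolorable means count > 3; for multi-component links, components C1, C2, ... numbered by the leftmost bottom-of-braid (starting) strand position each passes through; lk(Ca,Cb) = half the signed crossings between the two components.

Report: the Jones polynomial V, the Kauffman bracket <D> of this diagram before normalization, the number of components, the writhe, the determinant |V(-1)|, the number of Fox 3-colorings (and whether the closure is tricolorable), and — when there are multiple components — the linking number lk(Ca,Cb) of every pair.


Jones polynomial: V(t) = t + t^3 - t^4
<D> = A^-7 - A^-3 - A^5; writhe +3
components 1, writhe +3 (5 crossings)
3-colorings: 9 of 3^5, det 3 — tricolorable
note: |V(-1)| = 3: so tricolorable, since 3 divides 3


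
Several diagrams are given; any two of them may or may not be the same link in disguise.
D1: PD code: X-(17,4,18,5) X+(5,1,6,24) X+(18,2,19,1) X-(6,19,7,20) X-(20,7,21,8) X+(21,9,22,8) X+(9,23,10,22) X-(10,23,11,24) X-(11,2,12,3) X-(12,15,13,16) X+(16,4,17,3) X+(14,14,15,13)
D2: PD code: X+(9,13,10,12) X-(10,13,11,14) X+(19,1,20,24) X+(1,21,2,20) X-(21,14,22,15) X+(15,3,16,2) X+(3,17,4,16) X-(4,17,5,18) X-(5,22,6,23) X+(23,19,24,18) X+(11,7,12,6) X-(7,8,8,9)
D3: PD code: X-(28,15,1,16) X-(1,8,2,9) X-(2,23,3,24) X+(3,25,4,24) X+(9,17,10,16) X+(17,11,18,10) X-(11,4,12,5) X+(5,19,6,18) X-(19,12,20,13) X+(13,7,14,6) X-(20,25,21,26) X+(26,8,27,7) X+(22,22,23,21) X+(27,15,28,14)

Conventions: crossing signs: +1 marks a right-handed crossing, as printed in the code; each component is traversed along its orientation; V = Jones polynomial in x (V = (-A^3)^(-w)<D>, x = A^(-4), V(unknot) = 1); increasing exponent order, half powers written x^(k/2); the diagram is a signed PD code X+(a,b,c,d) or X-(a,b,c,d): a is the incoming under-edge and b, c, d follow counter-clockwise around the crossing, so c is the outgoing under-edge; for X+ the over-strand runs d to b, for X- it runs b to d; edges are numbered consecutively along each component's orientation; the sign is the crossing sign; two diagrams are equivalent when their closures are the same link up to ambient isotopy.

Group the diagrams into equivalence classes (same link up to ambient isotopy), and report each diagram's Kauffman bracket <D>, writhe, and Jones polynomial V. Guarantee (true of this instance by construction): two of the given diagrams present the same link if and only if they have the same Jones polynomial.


grouping into links: {D1} | {D2, D3}
V(D1) = 1  (w 0, c 12, <D> = 1)
V(D2) = x^-1 - 1 + 2x - 2x^2 + 2x^3 - 2x^4 + x^5  (w +2, c 12, <D> = A^-14 - 2A^-10 + 2A^-6 - 2A^-2 + 2A^2 - A^6 + A^10)
V(D3) = x^-1 - 1 + 2x - 2x^2 + 2x^3 - 2x^4 + x^5  (w +2, c 14, <D> = A^-14 - 2A^-10 + 2A^-6 - 2A^-2 + 2A^2 - A^6 + A^10)
key observation: V(x) takes 2 values over 3 diagrams, fixing the grouping


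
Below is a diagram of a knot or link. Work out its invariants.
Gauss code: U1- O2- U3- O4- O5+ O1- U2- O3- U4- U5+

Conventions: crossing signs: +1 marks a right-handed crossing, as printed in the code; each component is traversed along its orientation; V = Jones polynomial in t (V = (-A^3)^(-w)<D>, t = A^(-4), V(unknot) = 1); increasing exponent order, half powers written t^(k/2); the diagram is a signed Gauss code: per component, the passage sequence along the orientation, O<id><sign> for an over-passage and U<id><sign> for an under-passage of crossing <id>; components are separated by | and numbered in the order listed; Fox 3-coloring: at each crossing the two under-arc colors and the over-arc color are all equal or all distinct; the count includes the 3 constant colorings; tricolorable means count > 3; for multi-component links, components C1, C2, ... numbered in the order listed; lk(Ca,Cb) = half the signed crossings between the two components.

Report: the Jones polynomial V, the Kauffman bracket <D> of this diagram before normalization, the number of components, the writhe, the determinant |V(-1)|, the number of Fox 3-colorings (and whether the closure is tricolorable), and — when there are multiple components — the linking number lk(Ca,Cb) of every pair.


V = -t^-4 + t^-3 + t^-1
<D> = -A^-5 - A^3 + A^7 (w = -3)
1 component over 5 crossings, w = -3
9 Fox colorings among 3^5, |V(-1)| = 3: tricolorable
why: |V(-1)| = 3: so tricolorable, since 3 divides 3


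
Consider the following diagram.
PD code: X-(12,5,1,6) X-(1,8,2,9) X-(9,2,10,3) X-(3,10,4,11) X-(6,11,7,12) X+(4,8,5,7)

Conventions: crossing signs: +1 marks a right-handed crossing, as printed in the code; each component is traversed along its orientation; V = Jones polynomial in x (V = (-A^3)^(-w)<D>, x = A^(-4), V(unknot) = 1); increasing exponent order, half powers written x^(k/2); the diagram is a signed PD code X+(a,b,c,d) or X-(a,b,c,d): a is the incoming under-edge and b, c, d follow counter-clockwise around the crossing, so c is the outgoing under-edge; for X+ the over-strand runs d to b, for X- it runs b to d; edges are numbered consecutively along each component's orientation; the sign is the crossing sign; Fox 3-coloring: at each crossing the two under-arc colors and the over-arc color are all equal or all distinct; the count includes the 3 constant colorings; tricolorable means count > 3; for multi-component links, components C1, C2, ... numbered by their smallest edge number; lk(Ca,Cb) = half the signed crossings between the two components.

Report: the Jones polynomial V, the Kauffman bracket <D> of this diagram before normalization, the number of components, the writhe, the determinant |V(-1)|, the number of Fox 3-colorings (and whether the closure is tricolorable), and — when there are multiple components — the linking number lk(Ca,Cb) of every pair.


Jones polynomial: V(x) = -x^-6 + x^-5 - x^-4 + 2x^-3 - x^-2 + x^-1
<D> = A^-8 - A^-4 + 2 - A^4 + A^8 - A^12; writhe -4
components 1, writhe -4 (6 crossings)
3-colorings: 3 of 3^6, det 7 — not tricolorable
note: det 7 = |V(-1)|; not divisible by 3, so not tricolorable


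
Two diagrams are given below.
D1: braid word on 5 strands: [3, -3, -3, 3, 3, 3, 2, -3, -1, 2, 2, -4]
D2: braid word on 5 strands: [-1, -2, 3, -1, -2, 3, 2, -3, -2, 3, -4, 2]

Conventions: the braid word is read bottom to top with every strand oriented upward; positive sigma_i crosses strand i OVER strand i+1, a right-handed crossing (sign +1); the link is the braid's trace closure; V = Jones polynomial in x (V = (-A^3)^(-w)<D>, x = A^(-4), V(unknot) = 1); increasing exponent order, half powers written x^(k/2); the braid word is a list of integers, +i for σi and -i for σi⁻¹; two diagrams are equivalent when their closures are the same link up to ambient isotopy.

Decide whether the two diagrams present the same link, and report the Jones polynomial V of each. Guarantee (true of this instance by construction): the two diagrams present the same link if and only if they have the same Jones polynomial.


equivalent: no
D1 (bracket -A^-18 + A^-14 - A^-10 + 2A^-6 - A^-2 + A^2; 12 crossings at w = +2): V = x - x^2 + 2x^3 - x^4 + x^5 - x^6
V(D2) = -x^-3 + 2x^-2 - 2x^-1 + 3 - 2x + 2x^2 - x^3  [12 crossings, <D> = -A^-18 + 2A^-14 - 2A^-10 + 3A^-6 - 2A^-2 + 2A^2 - A^6, w = -2]
observation: V(x) takes 2 values over 2 diagrams, fixing the grouping


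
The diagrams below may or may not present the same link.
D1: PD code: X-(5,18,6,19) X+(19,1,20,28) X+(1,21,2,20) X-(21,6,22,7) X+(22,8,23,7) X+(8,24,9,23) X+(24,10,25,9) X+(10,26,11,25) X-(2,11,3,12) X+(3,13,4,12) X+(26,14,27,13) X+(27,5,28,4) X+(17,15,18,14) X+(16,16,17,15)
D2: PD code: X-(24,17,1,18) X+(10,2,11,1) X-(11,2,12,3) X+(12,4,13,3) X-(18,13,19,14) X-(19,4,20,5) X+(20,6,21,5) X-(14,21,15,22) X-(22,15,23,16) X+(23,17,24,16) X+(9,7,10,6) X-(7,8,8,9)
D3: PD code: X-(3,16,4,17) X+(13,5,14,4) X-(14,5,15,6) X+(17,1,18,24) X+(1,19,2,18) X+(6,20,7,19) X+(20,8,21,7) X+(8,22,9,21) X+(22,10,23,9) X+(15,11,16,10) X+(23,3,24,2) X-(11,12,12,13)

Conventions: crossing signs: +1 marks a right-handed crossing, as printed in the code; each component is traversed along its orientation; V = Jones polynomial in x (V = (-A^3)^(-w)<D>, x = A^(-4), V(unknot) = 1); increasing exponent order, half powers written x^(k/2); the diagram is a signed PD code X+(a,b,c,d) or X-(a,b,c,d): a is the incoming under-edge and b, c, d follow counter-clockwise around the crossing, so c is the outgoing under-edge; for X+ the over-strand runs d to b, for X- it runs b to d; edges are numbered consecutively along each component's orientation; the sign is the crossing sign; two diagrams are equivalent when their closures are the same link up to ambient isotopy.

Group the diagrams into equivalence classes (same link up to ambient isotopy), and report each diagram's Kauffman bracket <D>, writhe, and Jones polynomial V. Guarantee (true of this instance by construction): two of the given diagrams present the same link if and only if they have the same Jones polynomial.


grouping into links: {D1, D3} | {D2}
V(D1) = x^2 - x^3 + 3x^4 - 3x^5 + 3x^6 - 3x^7 + 2x^8 - x^9  (w +8, c 14, <D> = -A^-12 + 2A^-8 - 3A^-4 + 3 - 3A^4 + 3A^8 - A^12 + A^16)
V(D2) = -x^-4 + x^-3 + x^-1  [12 crossings, <D> = A^-2 + A^6 - A^10, w = -2]
D3 (bracket -A^-18 + 2A^-14 - 3A^-10 + 3A^-6 - 3A^-2 + 3A^2 - A^6 + A^10; 12 crossings at w = +6): V = x^2 - x^3 + 3x^4 - 3x^5 + 3x^6 - 3x^7 + 2x^8 - x^9
why: comparing 3 Jones polynomials yields 2 groups


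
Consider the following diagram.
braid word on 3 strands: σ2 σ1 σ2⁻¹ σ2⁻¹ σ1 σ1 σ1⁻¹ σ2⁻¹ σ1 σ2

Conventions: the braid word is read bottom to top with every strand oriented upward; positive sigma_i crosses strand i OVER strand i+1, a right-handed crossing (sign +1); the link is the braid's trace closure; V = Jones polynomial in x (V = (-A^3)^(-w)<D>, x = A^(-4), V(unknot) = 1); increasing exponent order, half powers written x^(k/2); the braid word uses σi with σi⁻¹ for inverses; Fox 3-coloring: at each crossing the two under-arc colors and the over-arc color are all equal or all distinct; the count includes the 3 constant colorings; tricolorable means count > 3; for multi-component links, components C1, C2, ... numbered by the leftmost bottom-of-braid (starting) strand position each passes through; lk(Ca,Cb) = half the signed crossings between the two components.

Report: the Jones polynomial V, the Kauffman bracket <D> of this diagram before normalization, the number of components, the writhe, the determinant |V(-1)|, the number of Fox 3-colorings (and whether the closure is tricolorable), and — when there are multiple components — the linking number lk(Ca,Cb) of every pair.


V = -x^-1 + 2 - x + 2x^2 - x^3 + x^4 - x^5
<D> = -A^-14 + A^-10 - A^-6 + 2A^-2 - A^2 + 2A^6 - A^10 (w = +2)
1 component over 10 crossings, w = +2
9 Fox colorings among 3^10, |V(-1)| = 9: tricolorable
why: w = +2 shifts under R1 moves; the (-A^3)^(-2) factor cancels that in V


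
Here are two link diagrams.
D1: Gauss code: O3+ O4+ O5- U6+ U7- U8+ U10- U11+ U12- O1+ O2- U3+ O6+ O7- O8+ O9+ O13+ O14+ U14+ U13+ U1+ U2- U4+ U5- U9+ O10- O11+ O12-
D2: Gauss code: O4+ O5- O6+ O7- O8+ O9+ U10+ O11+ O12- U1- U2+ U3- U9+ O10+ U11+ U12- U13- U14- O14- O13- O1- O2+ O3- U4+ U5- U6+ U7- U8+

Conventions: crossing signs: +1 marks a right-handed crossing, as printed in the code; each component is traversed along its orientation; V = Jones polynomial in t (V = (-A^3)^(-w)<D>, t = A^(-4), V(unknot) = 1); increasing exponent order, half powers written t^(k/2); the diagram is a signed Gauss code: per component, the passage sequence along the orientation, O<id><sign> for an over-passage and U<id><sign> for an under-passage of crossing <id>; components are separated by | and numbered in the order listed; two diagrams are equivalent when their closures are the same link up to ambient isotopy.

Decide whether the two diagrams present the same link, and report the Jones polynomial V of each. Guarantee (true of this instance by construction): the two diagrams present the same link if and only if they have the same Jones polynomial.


equivalent: yes
V(D1) = 1  (w +4, c 14, <D> = A^12)
V(D2) = 1  [14 crossings, <D> = 1, w = 0]
key observation: all 2 diagrams share one V(t), hence one class


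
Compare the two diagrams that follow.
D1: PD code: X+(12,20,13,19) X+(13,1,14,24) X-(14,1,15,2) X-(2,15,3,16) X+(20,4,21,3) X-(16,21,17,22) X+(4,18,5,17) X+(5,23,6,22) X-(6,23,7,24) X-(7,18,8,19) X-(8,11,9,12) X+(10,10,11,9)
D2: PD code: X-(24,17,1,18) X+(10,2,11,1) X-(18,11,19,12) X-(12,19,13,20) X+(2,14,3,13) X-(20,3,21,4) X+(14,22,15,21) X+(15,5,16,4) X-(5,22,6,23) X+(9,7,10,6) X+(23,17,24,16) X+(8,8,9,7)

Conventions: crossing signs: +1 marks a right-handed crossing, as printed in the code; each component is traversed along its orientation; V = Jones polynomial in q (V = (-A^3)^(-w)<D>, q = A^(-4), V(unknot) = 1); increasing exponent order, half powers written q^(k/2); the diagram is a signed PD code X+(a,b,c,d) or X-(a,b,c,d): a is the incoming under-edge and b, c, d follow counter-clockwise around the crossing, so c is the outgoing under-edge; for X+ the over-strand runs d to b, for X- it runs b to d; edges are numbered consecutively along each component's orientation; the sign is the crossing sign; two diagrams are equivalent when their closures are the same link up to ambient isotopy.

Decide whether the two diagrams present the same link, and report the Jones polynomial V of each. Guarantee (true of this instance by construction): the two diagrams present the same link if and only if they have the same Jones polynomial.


equivalent: yes
V(D1) = q^-2 - q^-1 + 1 - q + q^2  (w 0, c 12, <D> = A^-8 - A^-4 + 1 - A^4 + A^8)
D2 (bracket A^-2 - A^2 + A^6 - A^10 + A^14; 12 crossings at w = +2): V = q^-2 - q^-1 + 1 - q + q^2
why: from 12 to 12 crossings by R-moves: one link, two diagrams


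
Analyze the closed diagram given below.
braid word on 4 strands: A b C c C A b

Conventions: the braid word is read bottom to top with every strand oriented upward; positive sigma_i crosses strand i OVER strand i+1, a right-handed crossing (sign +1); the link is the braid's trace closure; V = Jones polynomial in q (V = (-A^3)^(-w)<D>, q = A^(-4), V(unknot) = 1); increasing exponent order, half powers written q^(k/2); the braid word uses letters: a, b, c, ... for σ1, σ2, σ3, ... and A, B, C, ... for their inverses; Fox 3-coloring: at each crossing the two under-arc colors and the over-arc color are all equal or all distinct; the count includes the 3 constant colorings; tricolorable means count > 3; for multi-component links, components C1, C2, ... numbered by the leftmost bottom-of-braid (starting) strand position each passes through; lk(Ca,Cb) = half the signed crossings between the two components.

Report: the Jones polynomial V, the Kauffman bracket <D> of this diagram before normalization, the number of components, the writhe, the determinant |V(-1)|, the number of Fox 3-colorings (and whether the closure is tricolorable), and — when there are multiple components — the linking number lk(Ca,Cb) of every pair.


V = q^-2 - q^-1 + 1 - q + q^2
<D> = -A^-11 + A^-7 - A^-3 + A - A^5 (w = -1)
1 component over 7 crossings, w = -1
3 Fox colorings among 3^7, |V(-1)| = 5: not tricolorable
why: inverse pairs cancel, leaving σ1⁻¹ σ2 σ3⁻¹ σ1⁻¹ σ2


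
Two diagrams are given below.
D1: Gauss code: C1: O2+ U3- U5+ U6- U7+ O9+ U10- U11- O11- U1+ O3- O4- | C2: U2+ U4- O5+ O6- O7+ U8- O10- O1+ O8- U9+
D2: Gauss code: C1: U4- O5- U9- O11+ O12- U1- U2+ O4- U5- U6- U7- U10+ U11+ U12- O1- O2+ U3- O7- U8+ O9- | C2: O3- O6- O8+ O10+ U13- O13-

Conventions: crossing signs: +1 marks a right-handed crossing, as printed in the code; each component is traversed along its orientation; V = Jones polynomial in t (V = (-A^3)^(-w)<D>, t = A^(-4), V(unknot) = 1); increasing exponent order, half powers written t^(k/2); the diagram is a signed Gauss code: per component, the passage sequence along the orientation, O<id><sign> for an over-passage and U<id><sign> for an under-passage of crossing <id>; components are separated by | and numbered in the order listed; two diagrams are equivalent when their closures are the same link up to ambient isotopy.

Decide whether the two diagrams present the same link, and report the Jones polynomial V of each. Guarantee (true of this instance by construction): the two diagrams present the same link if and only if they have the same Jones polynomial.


same link: no
V(D1) = -t^(1/2) - t^(5/2)  [11 crossings, <D> = A^-13 + A^-5, w = -1]
V(D2) = t^(-9/2) - t^(-5/2) - t^(-3/2) - t^(-1/2)  [13 crossings, <D> = A^-13 + A^-9 + A^-5 - A^3, w = -5]
insight: 2 classes among 2 diagrams; unequal V(t) rules out equality


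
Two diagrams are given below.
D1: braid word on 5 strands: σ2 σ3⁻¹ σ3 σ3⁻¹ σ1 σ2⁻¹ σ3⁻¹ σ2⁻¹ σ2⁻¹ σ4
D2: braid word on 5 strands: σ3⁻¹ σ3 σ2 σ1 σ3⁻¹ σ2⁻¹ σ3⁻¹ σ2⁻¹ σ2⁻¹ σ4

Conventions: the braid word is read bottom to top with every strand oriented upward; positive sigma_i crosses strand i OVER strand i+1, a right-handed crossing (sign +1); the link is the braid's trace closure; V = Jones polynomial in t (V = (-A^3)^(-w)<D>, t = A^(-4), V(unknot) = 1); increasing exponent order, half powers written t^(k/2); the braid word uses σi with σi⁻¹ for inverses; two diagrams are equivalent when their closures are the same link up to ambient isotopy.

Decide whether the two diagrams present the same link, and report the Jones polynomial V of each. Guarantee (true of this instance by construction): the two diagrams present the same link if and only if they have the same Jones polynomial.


same link: yes
V(D1) = -t^-4 + t^-3 + t^-1  [10 crossings, <D> = A^-2 + A^6 - A^10, w = -2]
D2 (bracket A^-2 + A^6 - A^10; 10 crossings at w = -2): V = -t^-4 + t^-3 + t^-1
note: Markov moves rewrite D1 (10 crossings) into D2 (10)


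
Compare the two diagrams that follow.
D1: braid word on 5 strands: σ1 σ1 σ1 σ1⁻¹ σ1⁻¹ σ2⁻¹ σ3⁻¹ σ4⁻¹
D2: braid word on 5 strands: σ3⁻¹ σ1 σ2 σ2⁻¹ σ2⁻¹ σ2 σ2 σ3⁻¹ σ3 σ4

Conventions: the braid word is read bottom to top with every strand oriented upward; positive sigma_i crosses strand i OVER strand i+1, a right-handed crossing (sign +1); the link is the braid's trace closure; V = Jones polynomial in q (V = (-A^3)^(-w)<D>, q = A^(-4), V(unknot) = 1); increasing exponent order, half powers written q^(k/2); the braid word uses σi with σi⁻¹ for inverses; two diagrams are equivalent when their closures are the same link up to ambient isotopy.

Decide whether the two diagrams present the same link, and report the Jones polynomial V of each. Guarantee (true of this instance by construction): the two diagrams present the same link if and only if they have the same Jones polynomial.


equivalent: yes
V(D1) = 1  (w -2, c 8, <D> = A^-6)
V(D2) = 1  [10 crossings, <D> = A^6, w = +2]
key observation: D2 (10 crossings) and D1 (8) are Markov-related braid presentations


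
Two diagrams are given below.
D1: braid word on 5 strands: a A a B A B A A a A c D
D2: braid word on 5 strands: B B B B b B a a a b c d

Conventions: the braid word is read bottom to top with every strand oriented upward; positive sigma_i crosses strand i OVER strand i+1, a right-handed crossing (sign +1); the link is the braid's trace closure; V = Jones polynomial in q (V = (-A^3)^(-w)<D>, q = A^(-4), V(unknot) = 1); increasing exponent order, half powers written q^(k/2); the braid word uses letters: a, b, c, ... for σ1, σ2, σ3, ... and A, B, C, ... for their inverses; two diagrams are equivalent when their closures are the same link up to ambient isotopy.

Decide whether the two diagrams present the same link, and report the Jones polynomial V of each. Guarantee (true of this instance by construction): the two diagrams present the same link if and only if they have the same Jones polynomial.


same link: no
V(D1) = -q^-4 + q^-3 + q^-1  [12 crossings, <D> = A^-8 + 1 - A^4, w = -4]
V(D2) = -q^-3 + q^-2 - q^-1 + 3 - q + q^2 - q^3  [12 crossings, <D> = -A^-6 + A^-2 - A^2 + 3A^6 - A^10 + A^14 - A^18, w = +2]
insight: 2 classes among 2 diagrams; unequal V(q) rules out equality


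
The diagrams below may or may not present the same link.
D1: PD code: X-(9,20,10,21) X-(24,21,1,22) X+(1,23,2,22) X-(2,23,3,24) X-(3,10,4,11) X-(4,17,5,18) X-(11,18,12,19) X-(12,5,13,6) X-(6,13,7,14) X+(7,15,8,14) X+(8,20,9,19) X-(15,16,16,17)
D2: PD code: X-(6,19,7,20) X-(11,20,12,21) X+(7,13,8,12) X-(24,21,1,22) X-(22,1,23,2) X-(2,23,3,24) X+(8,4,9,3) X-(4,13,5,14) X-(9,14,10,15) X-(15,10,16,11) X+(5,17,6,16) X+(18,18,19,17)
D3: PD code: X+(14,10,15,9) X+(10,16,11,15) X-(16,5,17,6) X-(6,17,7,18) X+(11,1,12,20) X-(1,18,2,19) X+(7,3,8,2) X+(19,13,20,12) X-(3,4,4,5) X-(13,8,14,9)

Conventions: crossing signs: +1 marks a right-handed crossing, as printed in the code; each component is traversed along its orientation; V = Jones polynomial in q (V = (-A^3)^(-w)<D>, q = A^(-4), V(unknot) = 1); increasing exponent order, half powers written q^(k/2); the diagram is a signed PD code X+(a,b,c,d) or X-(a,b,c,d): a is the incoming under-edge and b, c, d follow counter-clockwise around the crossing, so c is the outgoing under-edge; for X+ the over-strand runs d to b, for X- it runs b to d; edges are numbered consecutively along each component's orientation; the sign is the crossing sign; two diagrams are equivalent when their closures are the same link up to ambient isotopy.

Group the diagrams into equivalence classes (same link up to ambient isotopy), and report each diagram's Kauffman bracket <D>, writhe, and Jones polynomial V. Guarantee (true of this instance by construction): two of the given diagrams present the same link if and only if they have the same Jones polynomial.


equivalence classes: {D1} | {D2} | {D3}
D1 (bracket A^-14 + A^-6 - A^-2; 12 crossings at w = -6): V = -q^-4 + q^-3 + q^-1
V(D2) = q^-8 - 2q^-7 + q^-6 - 2q^-5 + 2q^-4 + q^-2  [12 crossings, <D> = A^-4 + 2A^4 - 2A^8 + A^12 - 2A^16 + A^20, w = -4]
V(D3) = q^-2 - q^-1 + 1 - q + q^2  [10 crossings, <D> = A^-8 - A^-4 + 1 - A^4 + A^8, w = 0]
key observation: V(q) takes 3 values over 3 diagrams, fixing the grouping


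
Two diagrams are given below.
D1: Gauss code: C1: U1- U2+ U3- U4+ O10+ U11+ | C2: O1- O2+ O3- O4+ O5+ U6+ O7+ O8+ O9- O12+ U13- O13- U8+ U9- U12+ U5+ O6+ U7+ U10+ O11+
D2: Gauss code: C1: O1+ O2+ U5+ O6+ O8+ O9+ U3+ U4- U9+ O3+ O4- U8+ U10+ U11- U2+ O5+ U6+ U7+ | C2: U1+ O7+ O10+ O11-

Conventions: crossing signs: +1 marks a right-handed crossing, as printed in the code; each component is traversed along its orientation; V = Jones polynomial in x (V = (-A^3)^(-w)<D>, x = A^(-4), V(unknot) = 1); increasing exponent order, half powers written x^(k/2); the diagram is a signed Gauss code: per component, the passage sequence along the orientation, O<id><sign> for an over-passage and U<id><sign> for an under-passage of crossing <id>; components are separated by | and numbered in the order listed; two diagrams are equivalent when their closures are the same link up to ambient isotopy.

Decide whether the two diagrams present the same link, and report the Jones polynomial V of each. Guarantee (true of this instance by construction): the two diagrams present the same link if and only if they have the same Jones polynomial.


same link: yes
V(D1) = -x^(3/2) - 2x^(7/2) + x^(9/2) - x^(11/2) + x^(13/2)  [13 crossings, <D> = -A^-11 + A^-7 - A^-3 + 2A + A^9, w = +5]
D2 (bracket -A^-5 + A^-1 - A^3 + 2A^7 + A^15; 11 crossings at w = +7): V = -x^(3/2) - 2x^(7/2) + x^(9/2) - x^(11/2) + x^(13/2)
note: from 13 to 11 crossings by R-moves: one link, two diagrams


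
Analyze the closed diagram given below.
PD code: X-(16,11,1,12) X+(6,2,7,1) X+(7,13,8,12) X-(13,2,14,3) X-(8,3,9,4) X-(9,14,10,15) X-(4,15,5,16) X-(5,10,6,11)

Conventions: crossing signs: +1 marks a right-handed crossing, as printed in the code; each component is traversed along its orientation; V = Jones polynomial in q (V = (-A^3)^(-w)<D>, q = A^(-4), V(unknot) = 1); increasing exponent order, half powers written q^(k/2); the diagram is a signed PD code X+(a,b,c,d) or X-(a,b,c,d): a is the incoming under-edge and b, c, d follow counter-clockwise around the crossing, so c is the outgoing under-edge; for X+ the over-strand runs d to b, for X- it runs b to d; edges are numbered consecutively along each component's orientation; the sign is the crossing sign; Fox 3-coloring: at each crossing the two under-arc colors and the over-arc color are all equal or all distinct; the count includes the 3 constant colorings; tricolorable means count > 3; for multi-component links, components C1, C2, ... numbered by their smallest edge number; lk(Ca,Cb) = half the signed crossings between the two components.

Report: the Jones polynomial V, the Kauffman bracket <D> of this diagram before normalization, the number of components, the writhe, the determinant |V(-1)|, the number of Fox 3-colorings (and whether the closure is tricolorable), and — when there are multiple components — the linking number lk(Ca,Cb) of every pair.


V(q) = -q^-4 + q^-3 + q^-1
bracket: A^-8 + 1 - A^4, w = -4
1 component, writhe -4, over 8 crossings
det 3, colorings 9 of 3^8 — tricolorable
observation: |V(-1)| = 3: so tricolorable, since 3 divides 3


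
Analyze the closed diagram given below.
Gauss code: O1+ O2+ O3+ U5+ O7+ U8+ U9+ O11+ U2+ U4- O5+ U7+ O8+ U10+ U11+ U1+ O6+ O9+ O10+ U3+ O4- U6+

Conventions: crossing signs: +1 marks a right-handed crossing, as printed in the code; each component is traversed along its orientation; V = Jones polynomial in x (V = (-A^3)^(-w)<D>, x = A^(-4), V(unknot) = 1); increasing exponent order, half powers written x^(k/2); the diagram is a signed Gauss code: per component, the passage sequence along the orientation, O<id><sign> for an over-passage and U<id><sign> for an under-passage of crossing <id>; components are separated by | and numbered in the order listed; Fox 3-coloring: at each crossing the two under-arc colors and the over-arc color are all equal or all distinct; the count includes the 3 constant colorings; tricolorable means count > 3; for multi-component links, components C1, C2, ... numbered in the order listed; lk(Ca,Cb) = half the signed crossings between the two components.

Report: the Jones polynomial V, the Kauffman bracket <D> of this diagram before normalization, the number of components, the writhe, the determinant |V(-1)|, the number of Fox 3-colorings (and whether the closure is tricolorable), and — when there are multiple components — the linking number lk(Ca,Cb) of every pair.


V = x^3 + 2x^5 - 2x^6 + 2x^7 - 3x^8 + 2x^9 - 2x^10 + x^11
<D> = -A^-17 + 2A^-13 - 2A^-9 + 3A^-5 - 2A^-1 + 2A^3 - 2A^7 - A^15 (w = +9)
1 component over 11 crossings, w = +9
9 Fox colorings among 3^11, |V(-1)| = 15: tricolorable
why: V spans 8 powers of x: at least 8 crossings in any diagram


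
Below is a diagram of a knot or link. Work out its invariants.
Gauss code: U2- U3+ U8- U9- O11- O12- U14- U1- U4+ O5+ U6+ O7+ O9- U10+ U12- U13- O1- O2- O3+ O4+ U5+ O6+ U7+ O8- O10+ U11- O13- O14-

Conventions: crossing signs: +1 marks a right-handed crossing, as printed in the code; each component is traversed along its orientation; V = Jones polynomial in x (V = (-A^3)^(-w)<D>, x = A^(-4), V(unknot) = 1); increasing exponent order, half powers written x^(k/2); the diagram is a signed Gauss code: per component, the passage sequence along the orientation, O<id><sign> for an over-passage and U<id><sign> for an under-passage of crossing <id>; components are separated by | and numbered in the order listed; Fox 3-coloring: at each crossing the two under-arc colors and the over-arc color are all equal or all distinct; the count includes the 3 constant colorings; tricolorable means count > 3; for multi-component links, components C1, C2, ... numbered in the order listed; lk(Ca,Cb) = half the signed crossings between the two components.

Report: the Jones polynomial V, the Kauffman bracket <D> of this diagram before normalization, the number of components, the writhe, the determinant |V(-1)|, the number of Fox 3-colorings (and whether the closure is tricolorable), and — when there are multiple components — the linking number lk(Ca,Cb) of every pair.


V(x) = -x^-5 + x^-4 - x^-3 + 2x^-2 - x^-1 + 2 - x
bracket: -A^-10 + 2A^-6 - A^-2 + 2A^2 - A^6 + A^10 - A^14, w = -2
1 component, writhe -2, over 14 crossings
det 9, colorings 9 of 3^14 — tricolorable
observation: |V(-1)| = 9: so tricolorable, since 3 divides 9


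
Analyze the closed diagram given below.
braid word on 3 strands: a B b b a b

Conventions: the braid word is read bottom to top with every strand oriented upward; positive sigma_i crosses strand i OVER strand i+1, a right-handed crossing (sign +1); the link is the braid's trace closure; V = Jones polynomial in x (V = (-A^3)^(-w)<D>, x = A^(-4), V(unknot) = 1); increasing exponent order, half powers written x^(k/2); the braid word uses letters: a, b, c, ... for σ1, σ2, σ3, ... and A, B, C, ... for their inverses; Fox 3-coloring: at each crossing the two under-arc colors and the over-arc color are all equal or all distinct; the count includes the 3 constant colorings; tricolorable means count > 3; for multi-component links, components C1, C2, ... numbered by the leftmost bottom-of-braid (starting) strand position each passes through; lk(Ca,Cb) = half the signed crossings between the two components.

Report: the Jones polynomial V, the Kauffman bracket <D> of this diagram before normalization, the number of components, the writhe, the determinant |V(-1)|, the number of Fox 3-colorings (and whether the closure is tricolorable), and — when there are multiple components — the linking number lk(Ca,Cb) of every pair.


V(x) = x + x^3 - x^4
bracket: -A^-4 + 1 + A^8, w = +4
1 component, writhe +4, over 6 crossings
det 3, colorings 9 of 3^6 — tricolorable
observation: V spans 3 powers of x: at least 3 crossings in any diagram


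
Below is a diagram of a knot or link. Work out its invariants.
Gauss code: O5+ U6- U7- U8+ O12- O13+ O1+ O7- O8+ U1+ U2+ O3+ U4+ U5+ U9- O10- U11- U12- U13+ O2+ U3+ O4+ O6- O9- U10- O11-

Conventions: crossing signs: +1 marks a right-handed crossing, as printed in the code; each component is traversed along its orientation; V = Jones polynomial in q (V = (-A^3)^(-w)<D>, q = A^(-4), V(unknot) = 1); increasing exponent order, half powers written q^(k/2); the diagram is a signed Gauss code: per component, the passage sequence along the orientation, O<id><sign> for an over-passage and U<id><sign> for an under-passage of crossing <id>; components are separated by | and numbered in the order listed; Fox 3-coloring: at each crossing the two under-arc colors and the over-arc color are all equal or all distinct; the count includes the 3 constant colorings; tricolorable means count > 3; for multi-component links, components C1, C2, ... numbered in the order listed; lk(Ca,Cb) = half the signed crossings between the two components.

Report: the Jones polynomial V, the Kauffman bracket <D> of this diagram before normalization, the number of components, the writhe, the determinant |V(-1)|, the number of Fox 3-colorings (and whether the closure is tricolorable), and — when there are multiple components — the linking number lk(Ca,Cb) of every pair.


Jones polynomial: V(q) = -q^-3 + 2q^-2 - 2q^-1 + 3 - 2q + 2q^2 - q^3
<D> = A^-9 - 2A^-5 + 2A^-1 - 3A^3 + 2A^7 - 2A^11 + A^15; writhe +1
components 1, writhe +1 (13 crossings)
3-colorings: 3 of 3^13, det 13 — not tricolorable
note: V is palindromic (span 6, det 13): q -> 1/q fixes it; necessary, not sufficient, for amphichirality
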